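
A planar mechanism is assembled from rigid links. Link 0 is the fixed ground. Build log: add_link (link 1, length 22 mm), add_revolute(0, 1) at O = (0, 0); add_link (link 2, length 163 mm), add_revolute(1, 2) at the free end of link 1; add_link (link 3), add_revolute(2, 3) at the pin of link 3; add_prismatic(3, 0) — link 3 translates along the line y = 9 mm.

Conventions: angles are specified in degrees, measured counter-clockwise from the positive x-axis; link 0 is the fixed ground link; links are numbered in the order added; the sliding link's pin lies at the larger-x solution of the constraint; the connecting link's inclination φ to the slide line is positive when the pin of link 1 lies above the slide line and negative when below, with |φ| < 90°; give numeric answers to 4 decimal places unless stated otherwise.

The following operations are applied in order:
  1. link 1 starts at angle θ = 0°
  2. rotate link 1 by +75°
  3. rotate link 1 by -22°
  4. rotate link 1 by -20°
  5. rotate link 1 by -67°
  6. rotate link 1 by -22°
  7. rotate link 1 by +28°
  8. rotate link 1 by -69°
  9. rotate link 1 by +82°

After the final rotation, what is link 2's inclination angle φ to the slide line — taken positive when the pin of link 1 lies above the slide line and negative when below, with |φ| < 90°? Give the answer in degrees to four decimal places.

geometry: r = 22 mm, L = 163 mm, e = 9 mm; θ starts at 0°
rotate link 1 by +75°: θ ← 0° +75° = 75°
rotate link 1 by -22°: θ ← 75° -22° = 53°
rotate link 1 by -20°: θ ← 53° -20° = 33°
rotate link 1 by -67°: θ ← 33° -67° = -34°
rotate link 1 by -22°: θ ← -34° -22° = -56°
rotate link 1 by +28°: θ ← -56° +28° = -28°
rotate link 1 by -69°: θ ← -28° -69° = -97°
rotate link 1 by +82°: θ ← -97° +82° = -15°
h = r sin θ − e = -5.694019 − 9 = -14.694019
sin φ = h / L = -14.694019 / 163 = -0.09014736
φ = arcsin(-0.09014736) = -5.172084°

-5.1721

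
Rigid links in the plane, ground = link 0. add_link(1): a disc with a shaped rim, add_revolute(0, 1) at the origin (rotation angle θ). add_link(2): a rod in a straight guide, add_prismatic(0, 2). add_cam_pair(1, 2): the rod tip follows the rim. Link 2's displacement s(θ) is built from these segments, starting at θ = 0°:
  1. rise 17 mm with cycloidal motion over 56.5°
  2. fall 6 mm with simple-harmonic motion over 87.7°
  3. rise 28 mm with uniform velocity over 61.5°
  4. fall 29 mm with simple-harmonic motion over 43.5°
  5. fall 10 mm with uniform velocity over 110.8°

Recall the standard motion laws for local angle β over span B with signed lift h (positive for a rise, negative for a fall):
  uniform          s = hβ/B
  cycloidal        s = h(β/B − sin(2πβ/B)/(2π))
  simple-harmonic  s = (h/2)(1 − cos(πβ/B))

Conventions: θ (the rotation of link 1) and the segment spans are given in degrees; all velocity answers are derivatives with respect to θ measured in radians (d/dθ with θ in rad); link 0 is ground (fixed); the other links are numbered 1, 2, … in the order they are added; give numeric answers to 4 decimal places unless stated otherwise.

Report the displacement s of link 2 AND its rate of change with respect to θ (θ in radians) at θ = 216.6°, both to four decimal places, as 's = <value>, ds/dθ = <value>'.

segment 1 (0° to 56.5°, cycloidal, h = 17) is passed completely: s = 0.0000 + (17) = 17.0000
segment 2 (56.5° to 144.2°, simple-harmonic, h = -6) is passed completely: s = 17.0000 + (-6) = 11.0000
segment 3 (144.2° to 205.7°, uniform, h = 28) is passed completely: s = 11.0000 + (28) = 39.0000
θ = 216.6° falls in segment 4 (205.7° to 249.2°, simple-harmonic, h = -29): β = 216.6 − 205.7 = 10.9°, B = 43.5°; Δs = -29/2·(1 − cos(π·0.2506)) = -4.2655; s = 39.0000 − 4.2655 = 34.7345
velocity in seg [205.7°–249.2°] (simple-harmonic), θ in radians: β = 10.9° = 0.1902 rad, B = 43.5° = 0.7592 rad; ds/dθ = (πh/(2B)) sin(πβ/B) = (π·(-29)/(2·0.7592)) sin(π·0.2506) = -42.502939 mm/rad

s = 34.7345, ds/dθ = -42.5029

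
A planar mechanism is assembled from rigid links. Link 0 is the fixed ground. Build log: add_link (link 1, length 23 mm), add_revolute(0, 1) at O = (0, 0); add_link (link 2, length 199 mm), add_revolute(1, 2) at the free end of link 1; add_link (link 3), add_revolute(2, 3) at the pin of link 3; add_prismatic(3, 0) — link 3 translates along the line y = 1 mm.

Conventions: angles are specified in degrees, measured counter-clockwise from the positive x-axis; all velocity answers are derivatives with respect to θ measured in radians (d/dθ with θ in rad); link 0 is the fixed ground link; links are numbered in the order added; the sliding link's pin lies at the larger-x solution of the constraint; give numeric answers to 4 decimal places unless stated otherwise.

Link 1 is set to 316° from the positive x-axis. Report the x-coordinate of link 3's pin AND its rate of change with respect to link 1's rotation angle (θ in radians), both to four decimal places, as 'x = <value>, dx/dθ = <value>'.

geometry: r = 23 mm, L = 199 mm, e = 1 mm
crank pin P = (r cos θ, r sin θ) = (16.544815, -15.977143)
h = r sin θ − e = -15.977143 − 1 = -16.977143
x = r cos θ + √(L² − h²) = 16.544815 + 198.274498 = 214.819314
dx/dθ = −r sin θ − h·r cos θ/√(L² − h²) (θ in radians; h = -16.977143) = 17.393783

x = 214.8193, dx/dθ = 17.3938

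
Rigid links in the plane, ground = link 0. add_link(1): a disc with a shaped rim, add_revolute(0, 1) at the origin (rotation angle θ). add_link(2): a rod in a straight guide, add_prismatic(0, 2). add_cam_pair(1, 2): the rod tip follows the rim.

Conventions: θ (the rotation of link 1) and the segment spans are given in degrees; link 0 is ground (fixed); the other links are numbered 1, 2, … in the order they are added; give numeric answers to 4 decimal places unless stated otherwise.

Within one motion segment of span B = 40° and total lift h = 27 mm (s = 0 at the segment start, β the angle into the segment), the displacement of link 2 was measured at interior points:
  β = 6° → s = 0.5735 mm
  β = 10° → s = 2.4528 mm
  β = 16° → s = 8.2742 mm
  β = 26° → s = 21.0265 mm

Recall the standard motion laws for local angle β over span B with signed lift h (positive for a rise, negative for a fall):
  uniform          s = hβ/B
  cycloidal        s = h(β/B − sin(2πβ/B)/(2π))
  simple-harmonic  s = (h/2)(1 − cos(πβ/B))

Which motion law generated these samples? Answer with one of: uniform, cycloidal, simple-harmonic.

candidates at β/B = r: uniform s = h·r (linear in β); cycloidal s = h·(r − sin(2πr)/(2π)); simple-harmonic s = (h/2)(1 − cos(πr))
β=6°: printed 0.5735 | uniform 4.0500, cycloidal 0.5735, simple-harmonic 1.4714
β=10°: printed 2.4528 | uniform 6.7500, cycloidal 2.4528, simple-harmonic 3.9541
β=16°: printed 8.2742 | uniform 10.8000, cycloidal 8.2742, simple-harmonic 9.3283
β=26°: printed 21.0265 | uniform 17.5500, cycloidal 21.0265, simple-harmonic 19.6289
only one law matches every sample → cycloidal

cycloidal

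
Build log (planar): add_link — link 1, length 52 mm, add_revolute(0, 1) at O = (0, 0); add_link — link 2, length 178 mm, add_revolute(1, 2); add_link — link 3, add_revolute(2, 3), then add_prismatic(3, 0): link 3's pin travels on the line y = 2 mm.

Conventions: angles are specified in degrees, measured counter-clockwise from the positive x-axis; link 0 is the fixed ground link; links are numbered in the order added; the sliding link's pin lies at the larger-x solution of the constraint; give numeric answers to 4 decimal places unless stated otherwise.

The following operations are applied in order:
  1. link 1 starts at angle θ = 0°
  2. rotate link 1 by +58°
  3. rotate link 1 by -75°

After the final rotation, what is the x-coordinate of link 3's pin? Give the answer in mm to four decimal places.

geometry: r = 52 mm, L = 178 mm, e = 2 mm; θ starts at 0°
rotate link 1 by +58°: θ ← 0° +58° = 58°
rotate link 1 by -75°: θ ← 58° -75° = -17°
crank pin P = (r cos θ, r sin θ) = (49.727847, -15.203329)
h = r sin θ − e = -15.203329 − 2 = -17.203329
x = r cos θ + √(L² − h²) = 49.727847 + 177.166717 = 226.894564

226.8946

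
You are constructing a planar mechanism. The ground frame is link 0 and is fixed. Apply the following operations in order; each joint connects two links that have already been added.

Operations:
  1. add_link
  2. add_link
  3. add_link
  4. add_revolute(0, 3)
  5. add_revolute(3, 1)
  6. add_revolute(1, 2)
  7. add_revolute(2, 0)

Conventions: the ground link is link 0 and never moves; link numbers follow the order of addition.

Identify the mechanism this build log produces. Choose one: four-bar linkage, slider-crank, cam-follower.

links: 4 (incl. ground); joints: 4 revolute, 0 prismatic, 0 higher (cam) pair, forming one closed loop
4 links in a single 4R loop → four-bar linkage

four-bar linkage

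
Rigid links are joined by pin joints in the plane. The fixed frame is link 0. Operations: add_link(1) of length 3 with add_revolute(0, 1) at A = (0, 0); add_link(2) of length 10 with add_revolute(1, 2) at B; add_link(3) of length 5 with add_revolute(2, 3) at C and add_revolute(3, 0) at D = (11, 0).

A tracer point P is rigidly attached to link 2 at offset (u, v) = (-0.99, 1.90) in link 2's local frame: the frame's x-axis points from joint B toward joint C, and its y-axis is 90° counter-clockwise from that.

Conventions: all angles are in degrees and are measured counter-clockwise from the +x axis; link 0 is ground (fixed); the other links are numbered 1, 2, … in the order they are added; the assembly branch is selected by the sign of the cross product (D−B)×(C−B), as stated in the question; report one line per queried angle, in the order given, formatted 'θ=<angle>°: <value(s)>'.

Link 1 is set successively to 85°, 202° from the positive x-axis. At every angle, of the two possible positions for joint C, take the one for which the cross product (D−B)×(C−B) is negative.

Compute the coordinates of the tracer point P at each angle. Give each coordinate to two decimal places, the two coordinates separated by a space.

A=(0,0), D=(11.00,0)
θ=85°: B = A + 3.00·(cos85°, sin85°) = (0.2615, 2.9886)
θ=85°: |BD| = 11.1466
θ=85°: circle(B,10.00) ∩ circle(D,5.00): a=8.9376, h=4.4855
θ=85°:   candidates: C₊=(10.0744,4.9136) cross=49.999; C₋=(7.6692,-3.7290) cross=-49.999
θ=85°:   branch - wants cross < 0 → take C=(7.6692,-3.7290) (cross=-49.999)
θ=85°: ex = (C−B)/|BC| = (0.7408,-0.6718); ey = (0.6718,0.7408)
θ=85°: P = B + -0.99·ex + 1.90·ey = (0.8044,5.0611)
θ=202°: B = A + 3.00·(cos202°, sin202°) = (-2.7816, -1.1238)
θ=202°: |BD| = 13.8273
θ=202°: circle(B,10.00) ∩ circle(D,5.00): a=9.6257, h=2.7104
θ=202°:   candidates: C₊=(6.5920,2.3600) cross=37.478; C₋=(7.0326,-3.0429) cross=-37.478
θ=202°:   branch - wants cross < 0 → take C=(7.0326,-3.0429) (cross=-37.478)
θ=202°: ex = (C−B)/|BC| = (0.9814,-0.1919); ey = (0.1919,0.9814)
θ=202°: P = B + -0.99·ex + 1.90·ey = (-3.3885,0.9309)

θ=85°: 0.80 5.06
θ=202°: -3.39 0.93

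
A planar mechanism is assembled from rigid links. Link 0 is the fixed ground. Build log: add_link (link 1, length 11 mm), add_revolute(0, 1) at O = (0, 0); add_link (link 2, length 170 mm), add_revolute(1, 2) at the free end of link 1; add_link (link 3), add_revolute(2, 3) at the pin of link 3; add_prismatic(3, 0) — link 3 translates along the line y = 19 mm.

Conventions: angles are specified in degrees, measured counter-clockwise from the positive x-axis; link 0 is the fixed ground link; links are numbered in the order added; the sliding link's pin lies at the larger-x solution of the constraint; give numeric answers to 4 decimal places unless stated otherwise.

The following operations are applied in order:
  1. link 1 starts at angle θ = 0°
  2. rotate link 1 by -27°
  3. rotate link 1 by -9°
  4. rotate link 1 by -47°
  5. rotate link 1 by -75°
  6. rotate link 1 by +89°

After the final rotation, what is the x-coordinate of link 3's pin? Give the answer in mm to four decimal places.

geometry: r = 11 mm, L = 170 mm, e = 19 mm; θ starts at 0°
rotate link 1 by -27°: θ ← 0° -27° = -27°
rotate link 1 by -9°: θ ← -27° -9° = -36°
rotate link 1 by -47°: θ ← -36° -47° = -83°
rotate link 1 by -75°: θ ← -83° -75° = -158°
rotate link 1 by +89°: θ ← -158° +89° = -69°
crank pin P = (r cos θ, r sin θ) = (3.942047, -10.269385)
h = r sin θ − e = -10.269385 − 19 = -29.269385
x = r cos θ + √(L² − h²) = 3.942047 + 167.461348 = 171.403396

171.4034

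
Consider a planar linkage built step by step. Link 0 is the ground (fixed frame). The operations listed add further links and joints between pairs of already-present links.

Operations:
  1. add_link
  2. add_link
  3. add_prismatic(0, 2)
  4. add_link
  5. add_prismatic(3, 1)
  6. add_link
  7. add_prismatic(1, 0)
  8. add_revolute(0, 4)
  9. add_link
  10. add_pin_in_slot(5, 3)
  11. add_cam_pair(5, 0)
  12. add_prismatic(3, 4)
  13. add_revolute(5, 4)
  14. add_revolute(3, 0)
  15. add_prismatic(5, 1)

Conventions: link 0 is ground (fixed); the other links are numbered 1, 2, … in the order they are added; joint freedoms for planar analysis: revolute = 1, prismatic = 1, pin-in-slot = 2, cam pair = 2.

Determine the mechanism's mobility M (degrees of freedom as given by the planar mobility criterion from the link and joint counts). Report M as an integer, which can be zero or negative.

(L,J1,J2)=(1,0,0); link0 fixed
link1: (2,0,0)
link2: (3,0,0)
P 0-2 [J1]: (3,1,0)
link3: (4,1,0)
P 3-1 [J1]: (4,2,0)
link4: (5,2,0)
P 1-0 [J1]: (5,3,0)
R 0-4 [J1]: (5,4,0)
link5: (6,4,0)
PS 5-3 [J2]: (6,4,1)
C 5-0 [J2]: (6,4,2)
P 3-4 [J1]: (6,5,2)
R 5-4 [J1]: (6,6,2)
R 3-0 [J1]: (6,7,2)
P 5-1 [J1]: (6,8,2)
Grübler: 3·5 − 2·8 − 2 = -3

M = -3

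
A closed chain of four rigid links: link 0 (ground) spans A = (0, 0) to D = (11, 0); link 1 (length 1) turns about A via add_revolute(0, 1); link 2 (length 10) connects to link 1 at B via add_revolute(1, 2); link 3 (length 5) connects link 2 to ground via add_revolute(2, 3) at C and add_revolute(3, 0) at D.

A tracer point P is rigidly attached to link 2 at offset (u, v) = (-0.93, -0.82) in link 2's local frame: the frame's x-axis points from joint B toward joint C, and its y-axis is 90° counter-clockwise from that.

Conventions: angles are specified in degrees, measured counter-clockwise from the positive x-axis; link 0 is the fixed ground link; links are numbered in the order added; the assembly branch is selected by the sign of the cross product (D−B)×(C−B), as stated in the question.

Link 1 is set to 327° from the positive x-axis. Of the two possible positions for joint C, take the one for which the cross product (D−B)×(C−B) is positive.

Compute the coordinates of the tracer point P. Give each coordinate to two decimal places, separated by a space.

A=(0,0), D=(11.00,0)
B = A + 1.00·(cos327°, sin327°) = (0.8387, -0.5446)
|BD| = 10.1759
circle(B,10.00) ∩ circle(D,5.00): a=8.7731, h=4.7992
  candidates: C₊=(9.3424,4.7172) cross=48.836; C₋=(9.8561,-4.8674) cross=-48.836
  branch + wants cross > 0 → take C=(9.3424,4.7172) (cross=48.836)
ex = (C−B)/|BC| = (0.8504,0.5262); ey = (-0.5262,0.8504)
P = B + -0.93·ex + -0.82·ey = (0.4793,-1.7313)

0.48 -1.73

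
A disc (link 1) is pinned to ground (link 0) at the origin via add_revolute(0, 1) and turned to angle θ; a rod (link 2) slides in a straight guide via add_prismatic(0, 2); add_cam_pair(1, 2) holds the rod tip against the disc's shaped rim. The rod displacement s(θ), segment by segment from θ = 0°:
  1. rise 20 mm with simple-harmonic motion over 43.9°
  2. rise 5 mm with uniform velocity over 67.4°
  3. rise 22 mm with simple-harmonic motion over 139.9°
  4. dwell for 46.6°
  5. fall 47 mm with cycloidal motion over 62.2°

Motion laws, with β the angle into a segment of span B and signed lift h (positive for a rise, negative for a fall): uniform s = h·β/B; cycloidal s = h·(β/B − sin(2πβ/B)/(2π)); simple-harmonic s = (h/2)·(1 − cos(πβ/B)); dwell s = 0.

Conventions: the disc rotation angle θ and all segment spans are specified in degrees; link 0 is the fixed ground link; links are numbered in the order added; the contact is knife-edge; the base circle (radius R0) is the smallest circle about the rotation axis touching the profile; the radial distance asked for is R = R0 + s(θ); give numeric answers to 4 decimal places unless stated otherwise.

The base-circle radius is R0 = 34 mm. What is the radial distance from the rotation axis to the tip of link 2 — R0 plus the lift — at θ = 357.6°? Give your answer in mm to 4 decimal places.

segment 1 (0° to 43.9°, simple-harmonic, h = 20) is passed completely: s = 0.0000 + (20) = 20.0000
segment 2 (43.9° to 111.3°, uniform, h = 5) is passed completely: s = 20.0000 + (5) = 25.0000
segment 3 (111.3° to 251.2°, simple-harmonic, h = 22) is passed completely: s = 25.0000 + (22) = 47.0000
segment 4 (251.2° to 297.8°, dwell): s unchanged at 47.0000
θ = 357.6° falls in segment 5 (297.8° to 360°, cycloidal, h = -47): β = 357.6 − 297.8 = 59.8°, B = 62.2°; Δs = -47·(0.9614 − sin(2π·0.9614)/(2π)) = -46.9823; s = 47.0000 − 46.9823 = 0.0177
R = R0 + s = 34 + 0.0177 = 34.0177

34.0177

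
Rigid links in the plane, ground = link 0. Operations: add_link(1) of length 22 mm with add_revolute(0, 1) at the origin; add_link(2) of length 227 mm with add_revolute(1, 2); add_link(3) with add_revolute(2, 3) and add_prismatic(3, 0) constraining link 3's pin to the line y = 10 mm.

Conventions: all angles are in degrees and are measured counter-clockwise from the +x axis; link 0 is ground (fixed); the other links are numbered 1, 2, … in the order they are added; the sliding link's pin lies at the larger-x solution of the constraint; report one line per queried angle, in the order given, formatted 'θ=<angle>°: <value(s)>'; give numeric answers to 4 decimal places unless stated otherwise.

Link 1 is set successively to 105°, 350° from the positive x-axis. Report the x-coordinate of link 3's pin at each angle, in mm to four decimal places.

geometry: r = 22 mm, L = 227 mm, e = 10 mm
θ=105°: crank pin P = (r cos θ, r sin θ) = (-5.694019, 21.250368)
θ=105°: h = r sin θ − e = 21.250368 − 10 = 11.250368
θ=105°: x = r cos θ + √(L² − h²) = -5.694019 + 226.721038 = 221.027019
θ=350°: crank pin P = (r cos θ, r sin θ) = (21.665771, -3.820260)
θ=350°: h = r sin θ − e = -3.820260 − 10 = -13.820260
θ=350°: x = r cos θ + √(L² − h²) = 21.665771 + 226.578905 = 248.244676

θ=105°: 221.0270
θ=350°: 248.2447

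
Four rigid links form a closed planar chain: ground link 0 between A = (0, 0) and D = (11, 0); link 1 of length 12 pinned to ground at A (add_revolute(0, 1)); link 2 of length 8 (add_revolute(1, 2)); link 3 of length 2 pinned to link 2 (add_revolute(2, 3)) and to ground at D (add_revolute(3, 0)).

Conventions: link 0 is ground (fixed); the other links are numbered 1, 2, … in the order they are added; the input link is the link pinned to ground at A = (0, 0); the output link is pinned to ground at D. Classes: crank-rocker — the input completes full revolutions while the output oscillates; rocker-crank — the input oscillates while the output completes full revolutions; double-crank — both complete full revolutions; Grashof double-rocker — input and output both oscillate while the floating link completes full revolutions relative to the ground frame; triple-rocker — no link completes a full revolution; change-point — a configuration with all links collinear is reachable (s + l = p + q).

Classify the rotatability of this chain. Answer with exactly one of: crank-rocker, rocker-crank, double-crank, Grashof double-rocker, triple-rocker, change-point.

lengths: ground=11, input=12, coupler=8, output=2
sorted: s=2 (shortest), l=12 (longest), p+q=19
s + l = 14 vs p + q = 19
s + l < p + q (Grashof) with shortest = output link → rocker-crank

rocker-crank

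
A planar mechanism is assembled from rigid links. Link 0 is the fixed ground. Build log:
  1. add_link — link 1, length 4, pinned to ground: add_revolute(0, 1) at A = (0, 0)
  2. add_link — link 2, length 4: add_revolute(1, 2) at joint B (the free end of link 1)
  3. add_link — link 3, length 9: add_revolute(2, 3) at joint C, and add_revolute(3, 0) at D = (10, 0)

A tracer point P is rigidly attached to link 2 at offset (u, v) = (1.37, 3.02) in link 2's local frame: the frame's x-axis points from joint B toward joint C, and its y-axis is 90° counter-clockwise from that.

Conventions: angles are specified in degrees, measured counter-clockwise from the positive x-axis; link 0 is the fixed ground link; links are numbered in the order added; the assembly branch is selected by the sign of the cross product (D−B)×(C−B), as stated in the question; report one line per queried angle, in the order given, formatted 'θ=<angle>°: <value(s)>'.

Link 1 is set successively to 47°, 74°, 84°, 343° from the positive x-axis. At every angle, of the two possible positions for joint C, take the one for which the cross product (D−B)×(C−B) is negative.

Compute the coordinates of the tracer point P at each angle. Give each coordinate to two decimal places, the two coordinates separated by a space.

A=(0,0), D=(10.00,0)
θ=47°: B = A + 4.00·(cos47°, sin47°) = (2.7280, 2.9254)
θ=47°: |BD| = 7.8384
θ=47°: circle(B,4.00) ∩ circle(D,9.00): a=-0.2271, h=3.9935
θ=47°:   candidates: C₊=(4.0078,6.7152) cross=31.303; C₋=(1.0269,-0.6948) cross=-31.303
θ=47°:   branch - wants cross < 0 → take C=(1.0269,-0.6948) (cross=-31.303)
θ=47°: ex = (C−B)/|BC| = (-0.4253,-0.9051); ey = (0.9051,-0.4253)
θ=47°: P = B + 1.37·ex + 3.02·ey = (4.8786,0.4011)
θ=74°: B = A + 4.00·(cos74°, sin74°) = (1.1025, 3.8450)
θ=74°: |BD| = 9.6927
θ=74°: circle(B,4.00) ∩ circle(D,9.00): a=1.4933, h=3.7108
θ=74°:   candidates: C₊=(3.9454,6.6590) cross=35.968; C₋=(1.0013,-0.1537) cross=-35.968
θ=74°:   branch - wants cross < 0 → take C=(1.0013,-0.1537) (cross=-35.968)
θ=74°: ex = (C−B)/|BC| = (-0.0253,-0.9997); ey = (0.9997,-0.0253)
θ=74°: P = B + 1.37·ex + 3.02·ey = (4.0869,2.3991)
θ=84°: B = A + 4.00·(cos84°, sin84°) = (0.4181, 3.9781)
θ=84°: |BD| = 10.3749
θ=84°: circle(B,4.00) ∩ circle(D,9.00): a=2.0549, h=3.4318
θ=84°:   candidates: C₊=(3.6318,6.3597) cross=35.605; C₋=(1.0000,0.0206) cross=-35.605
θ=84°:   branch - wants cross < 0 → take C=(1.0000,0.0206) (cross=-35.605)
θ=84°: ex = (C−B)/|BC| = (0.1455,-0.9894); ey = (0.9894,0.1455)
θ=84°: P = B + 1.37·ex + 3.02·ey = (3.6053,3.0620)
θ=343°: B = A + 4.00·(cos343°, sin343°) = (3.8252, -1.1695)
θ=343°: |BD| = 6.2846
θ=343°: circle(B,4.00) ∩ circle(D,9.00): a=-2.0291, h=3.4471
θ=343°:   candidates: C₊=(1.1901,1.8398) cross=21.664; C₋=(2.4730,-4.9340) cross=-21.664
θ=343°:   branch - wants cross < 0 → take C=(2.4730,-4.9340) (cross=-21.664)
θ=343°: ex = (C−B)/|BC| = (-0.3381,-0.9411); ey = (0.9411,-0.3381)
θ=343°: P = B + 1.37·ex + 3.02·ey = (6.2043,-3.4798)

θ=47°: 4.88 0.40
θ=74°: 4.09 2.40
θ=84°: 3.61 3.06
θ=343°: 6.20 -3.48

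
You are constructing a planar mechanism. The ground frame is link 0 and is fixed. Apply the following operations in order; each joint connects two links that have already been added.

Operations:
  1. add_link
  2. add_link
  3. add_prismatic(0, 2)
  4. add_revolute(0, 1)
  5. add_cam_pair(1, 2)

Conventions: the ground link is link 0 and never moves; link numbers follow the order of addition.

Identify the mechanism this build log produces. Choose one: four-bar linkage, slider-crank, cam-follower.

links: 3 (incl. ground); joints: 1 revolute, 1 prismatic, 1 higher (cam) pair, forming one closed loop
3 links, revolute + prismatic + higher pair in one loop → cam-follower

cam-follower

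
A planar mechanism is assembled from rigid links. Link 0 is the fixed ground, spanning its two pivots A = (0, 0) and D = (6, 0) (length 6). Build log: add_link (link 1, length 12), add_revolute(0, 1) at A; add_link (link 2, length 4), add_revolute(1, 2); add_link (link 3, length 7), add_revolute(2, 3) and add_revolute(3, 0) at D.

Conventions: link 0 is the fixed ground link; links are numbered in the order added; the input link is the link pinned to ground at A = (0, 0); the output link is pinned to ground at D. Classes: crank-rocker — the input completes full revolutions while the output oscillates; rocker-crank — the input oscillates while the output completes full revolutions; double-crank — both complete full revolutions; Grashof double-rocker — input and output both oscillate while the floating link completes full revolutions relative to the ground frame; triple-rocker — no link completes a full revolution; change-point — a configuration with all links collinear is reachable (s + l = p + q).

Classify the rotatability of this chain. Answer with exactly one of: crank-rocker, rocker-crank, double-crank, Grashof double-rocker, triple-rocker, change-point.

lengths: ground=6, input=12, coupler=4, output=7
sorted: s=4 (shortest), l=12 (longest), p+q=13
s + l = 16 vs p + q = 13
s + l > p + q → non-Grashof → no link fully rotates → triple-rocker

triple-rocker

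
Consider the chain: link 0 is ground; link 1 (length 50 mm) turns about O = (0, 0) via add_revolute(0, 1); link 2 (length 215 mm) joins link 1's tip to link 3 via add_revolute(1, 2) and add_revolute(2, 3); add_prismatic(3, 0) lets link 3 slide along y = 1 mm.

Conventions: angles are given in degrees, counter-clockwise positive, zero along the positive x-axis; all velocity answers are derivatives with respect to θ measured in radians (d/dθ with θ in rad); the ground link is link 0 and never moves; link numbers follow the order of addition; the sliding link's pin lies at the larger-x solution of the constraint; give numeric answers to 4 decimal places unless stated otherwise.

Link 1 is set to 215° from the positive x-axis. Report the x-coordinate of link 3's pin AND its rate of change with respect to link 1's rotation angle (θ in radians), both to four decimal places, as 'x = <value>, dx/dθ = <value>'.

geometry: r = 50 mm, L = 215 mm, e = 1 mm
crank pin P = (r cos θ, r sin θ) = (-40.957602, -28.678822)
h = r sin θ − e = -28.678822 − 1 = -29.678822
x = r cos θ + √(L² − h²) = -40.957602 + 212.941700 = 171.984098
dx/dθ = −r sin θ − h·r cos θ/√(L² − h²) (θ in radians; h = -29.678822) = 22.970342

x = 171.9841, dx/dθ = 22.9703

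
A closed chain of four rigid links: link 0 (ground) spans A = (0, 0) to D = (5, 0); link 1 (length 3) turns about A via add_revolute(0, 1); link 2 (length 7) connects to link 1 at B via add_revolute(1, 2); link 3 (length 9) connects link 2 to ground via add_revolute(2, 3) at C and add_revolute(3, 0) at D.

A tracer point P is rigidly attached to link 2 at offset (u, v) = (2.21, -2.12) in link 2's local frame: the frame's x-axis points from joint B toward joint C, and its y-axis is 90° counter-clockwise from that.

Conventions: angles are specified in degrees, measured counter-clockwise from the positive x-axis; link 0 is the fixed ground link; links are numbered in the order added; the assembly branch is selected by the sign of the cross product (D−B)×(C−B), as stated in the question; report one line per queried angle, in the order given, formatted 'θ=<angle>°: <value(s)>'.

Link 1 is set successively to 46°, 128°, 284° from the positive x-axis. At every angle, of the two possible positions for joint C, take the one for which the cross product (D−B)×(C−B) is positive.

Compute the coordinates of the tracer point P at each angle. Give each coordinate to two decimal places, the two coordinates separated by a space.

A=(0,0), D=(5.00,0)
θ=46°: B = A + 3.00·(cos46°, sin46°) = (2.0840, 2.1580)
θ=46°: |BD| = 3.6277
θ=46°: circle(B,7.00) ∩ circle(D,9.00): a=-2.5966, h=6.5006
θ=46°:   candidates: C₊=(3.8637,8.9280) cross=23.582; C₋=(-3.8703,-1.5226) cross=-23.582
θ=46°:   branch + wants cross > 0 → take C=(3.8637,8.9280) (cross=23.582)
θ=46°: ex = (C−B)/|BC| = (0.2543,0.9671); ey = (-0.9671,0.2543)
θ=46°: P = B + 2.21·ex + -2.12·ey = (4.6962,3.7564)
θ=128°: B = A + 3.00·(cos128°, sin128°) = (-1.8470, 2.3640)
θ=128°: |BD| = 7.2436
θ=128°: circle(B,7.00) ∩ circle(D,9.00): a=1.4130, h=6.8559
θ=128°:   candidates: C₊=(1.7261,8.3834) cross=49.662; C₋=(-2.7489,-4.5776) cross=-49.662
θ=128°:   branch + wants cross > 0 → take C=(1.7261,8.3834) (cross=49.662)
θ=128°: ex = (C−B)/|BC| = (0.5104,0.8599); ey = (-0.8599,0.5104)
θ=128°: P = B + 2.21·ex + -2.12·ey = (1.1041,3.1823)
θ=284°: B = A + 3.00·(cos284°, sin284°) = (0.7258, -2.9109)
θ=284°: |BD| = 5.1713
θ=284°: circle(B,7.00) ∩ circle(D,9.00): a=-0.5083, h=6.9815
θ=284°:   candidates: C₊=(-3.6242,2.5734) cross=36.104; C₋=(4.2354,-8.9675) cross=-36.104
θ=284°:   branch + wants cross > 0 → take C=(-3.6242,2.5734) (cross=36.104)
θ=284°: ex = (C−B)/|BC| = (-0.6214,0.7835); ey = (-0.7835,-0.6214)
θ=284°: P = B + 2.21·ex + -2.12·ey = (1.0134,0.1380)

θ=46°: 4.70 3.76
θ=128°: 1.10 3.18
θ=284°: 1.01 0.14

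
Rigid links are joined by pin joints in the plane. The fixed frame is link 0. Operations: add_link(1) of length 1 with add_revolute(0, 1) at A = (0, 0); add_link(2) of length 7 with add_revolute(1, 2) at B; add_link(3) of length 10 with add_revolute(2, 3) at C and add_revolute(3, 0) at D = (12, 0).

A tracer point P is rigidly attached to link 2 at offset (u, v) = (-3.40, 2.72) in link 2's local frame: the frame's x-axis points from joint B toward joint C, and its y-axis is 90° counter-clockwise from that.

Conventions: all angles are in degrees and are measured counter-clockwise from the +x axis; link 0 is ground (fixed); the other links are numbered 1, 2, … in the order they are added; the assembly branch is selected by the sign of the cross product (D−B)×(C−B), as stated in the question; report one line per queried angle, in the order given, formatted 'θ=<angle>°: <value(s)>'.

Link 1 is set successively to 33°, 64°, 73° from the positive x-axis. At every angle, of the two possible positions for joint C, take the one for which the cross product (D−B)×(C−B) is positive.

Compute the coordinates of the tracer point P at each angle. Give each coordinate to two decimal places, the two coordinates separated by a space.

A=(0,0), D=(12.00,0)
θ=33°: B = A + 1.00·(cos33°, sin33°) = (0.8387, 0.5446)
θ=33°: |BD| = 11.1746
θ=33°: circle(B,7.00) ∩ circle(D,10.00): a=3.3053, h=6.1705
θ=33°:   candidates: C₊=(4.4408,6.5467) cross=68.953; C₋=(3.8393,-5.7796) cross=-68.953
θ=33°:   branch + wants cross > 0 → take C=(4.4408,6.5467) (cross=68.953)
θ=33°: ex = (C−B)/|BC| = (0.5146,0.8574); ey = (-0.8574,0.5146)
θ=33°: P = B + -3.40·ex + 2.72·ey = (-3.2432,-0.9709)
θ=64°: B = A + 1.00·(cos64°, sin64°) = (0.4384, 0.8988)
θ=64°: |BD| = 11.5965
θ=64°: circle(B,7.00) ∩ circle(D,10.00): a=3.5993, h=6.0037
θ=64°:   candidates: C₊=(4.4922,6.6055) cross=69.622; C₋=(3.5615,-5.3659) cross=-69.622
θ=64°:   branch + wants cross > 0 → take C=(4.4922,6.6055) (cross=69.622)
θ=64°: ex = (C−B)/|BC| = (0.5791,0.8152); ey = (-0.8152,0.5791)
θ=64°: P = B + -3.40·ex + 2.72·ey = (-3.7481,-0.2978)
θ=73°: B = A + 1.00·(cos73°, sin73°) = (0.2924, 0.9563)
θ=73°: |BD| = 11.7466
θ=73°: circle(B,7.00) ∩ circle(D,10.00): a=3.7025, h=5.9407
θ=73°:   candidates: C₊=(4.4662,6.5758) cross=69.783; C₋=(3.4989,-5.2661) cross=-69.783
θ=73°:   branch + wants cross > 0 → take C=(4.4662,6.5758) (cross=69.783)
θ=73°: ex = (C−B)/|BC| = (0.5963,0.8028); ey = (-0.8028,0.5963)
θ=73°: P = B + -3.40·ex + 2.72·ey = (-3.9185,-0.1514)

θ=33°: -3.24 -0.97
θ=64°: -3.75 -0.30
θ=73°: -3.92 -0.15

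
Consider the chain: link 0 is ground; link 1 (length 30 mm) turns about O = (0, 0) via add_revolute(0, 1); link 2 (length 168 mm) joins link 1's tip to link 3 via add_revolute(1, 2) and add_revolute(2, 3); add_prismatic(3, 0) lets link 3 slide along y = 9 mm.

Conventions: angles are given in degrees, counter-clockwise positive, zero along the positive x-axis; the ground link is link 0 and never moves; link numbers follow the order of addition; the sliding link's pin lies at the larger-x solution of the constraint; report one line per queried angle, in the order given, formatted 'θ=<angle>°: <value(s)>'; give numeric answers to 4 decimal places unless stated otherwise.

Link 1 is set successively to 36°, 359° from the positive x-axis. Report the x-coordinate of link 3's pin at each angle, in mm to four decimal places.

geometry: r = 30 mm, L = 168 mm, e = 9 mm
θ=36°: crank pin P = (r cos θ, r sin θ) = (24.270510, 17.633558)
θ=36°: h = r sin θ − e = 17.633558 − 9 = 8.633558
θ=36°: x = r cos θ + √(L² − h²) = 24.270510 + 167.778013 = 192.048523
θ=359°: crank pin P = (r cos θ, r sin θ) = (29.995431, -0.523572)
θ=359°: h = r sin θ − e = -0.523572 − 9 = -9.523572
θ=359°: x = r cos θ + √(L² − h²) = 29.995431 + 167.729847 = 197.725278

θ=36°: 192.0485
θ=359°: 197.7253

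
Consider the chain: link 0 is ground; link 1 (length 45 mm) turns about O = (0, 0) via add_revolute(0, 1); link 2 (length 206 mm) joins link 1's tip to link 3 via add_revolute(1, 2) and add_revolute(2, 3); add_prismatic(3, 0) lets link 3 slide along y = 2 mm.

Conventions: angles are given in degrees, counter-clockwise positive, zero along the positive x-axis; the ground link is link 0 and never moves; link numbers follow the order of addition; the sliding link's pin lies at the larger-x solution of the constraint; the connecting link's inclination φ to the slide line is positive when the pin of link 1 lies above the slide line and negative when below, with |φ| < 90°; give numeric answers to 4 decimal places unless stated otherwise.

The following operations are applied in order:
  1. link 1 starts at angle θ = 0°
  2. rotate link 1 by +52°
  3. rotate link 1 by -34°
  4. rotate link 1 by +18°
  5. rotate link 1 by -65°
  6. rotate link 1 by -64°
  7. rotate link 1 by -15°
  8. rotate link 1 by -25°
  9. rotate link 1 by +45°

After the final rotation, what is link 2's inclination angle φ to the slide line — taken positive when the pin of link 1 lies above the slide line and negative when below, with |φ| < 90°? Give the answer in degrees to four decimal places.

geometry: r = 45 mm, L = 206 mm, e = 2 mm; θ starts at 0°
rotate link 1 by +52°: θ ← 0° +52° = 52°
rotate link 1 by -34°: θ ← 52° -34° = 18°
rotate link 1 by +18°: θ ← 18° +18° = 36°
rotate link 1 by -65°: θ ← 36° -65° = -29°
rotate link 1 by -64°: θ ← -29° -64° = -93°
rotate link 1 by -15°: θ ← -93° -15° = -108°
rotate link 1 by -25°: θ ← -108° -25° = -133°
rotate link 1 by +45°: θ ← -133° +45° = -88°
h = r sin θ − e = -44.972587 − 2 = -46.972587
sin φ = h / L = -46.972587 / 206 = -0.22802227
φ = arcsin(-0.22802227) = -13.180662°

-13.1807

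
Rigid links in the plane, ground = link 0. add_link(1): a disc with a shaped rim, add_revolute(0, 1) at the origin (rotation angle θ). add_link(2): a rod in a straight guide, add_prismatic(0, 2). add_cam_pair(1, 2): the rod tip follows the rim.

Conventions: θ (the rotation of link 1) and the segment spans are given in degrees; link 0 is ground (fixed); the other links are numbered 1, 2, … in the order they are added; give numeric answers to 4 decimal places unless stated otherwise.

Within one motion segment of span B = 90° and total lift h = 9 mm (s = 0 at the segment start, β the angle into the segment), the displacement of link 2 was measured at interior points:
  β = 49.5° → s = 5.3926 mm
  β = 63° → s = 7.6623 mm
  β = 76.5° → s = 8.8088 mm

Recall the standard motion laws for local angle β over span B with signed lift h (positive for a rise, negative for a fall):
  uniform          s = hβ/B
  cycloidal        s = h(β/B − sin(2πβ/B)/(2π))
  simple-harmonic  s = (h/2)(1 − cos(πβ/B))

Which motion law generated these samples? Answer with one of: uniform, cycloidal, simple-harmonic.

candidates at β/B = r: uniform s = h·r (linear in β); cycloidal s = h·(r − sin(2πr)/(2π)); simple-harmonic s = (h/2)(1 − cos(πr))
β=49.5°: printed 5.3926 | uniform 4.9500, cycloidal 5.3926, simple-harmonic 5.2040
β=63°: printed 7.6623 | uniform 6.3000, cycloidal 7.6623, simple-harmonic 7.1450
β=76.5°: printed 8.8088 | uniform 7.6500, cycloidal 8.8088, simple-harmonic 8.5095
only one law matches every sample → cycloidal

cycloidal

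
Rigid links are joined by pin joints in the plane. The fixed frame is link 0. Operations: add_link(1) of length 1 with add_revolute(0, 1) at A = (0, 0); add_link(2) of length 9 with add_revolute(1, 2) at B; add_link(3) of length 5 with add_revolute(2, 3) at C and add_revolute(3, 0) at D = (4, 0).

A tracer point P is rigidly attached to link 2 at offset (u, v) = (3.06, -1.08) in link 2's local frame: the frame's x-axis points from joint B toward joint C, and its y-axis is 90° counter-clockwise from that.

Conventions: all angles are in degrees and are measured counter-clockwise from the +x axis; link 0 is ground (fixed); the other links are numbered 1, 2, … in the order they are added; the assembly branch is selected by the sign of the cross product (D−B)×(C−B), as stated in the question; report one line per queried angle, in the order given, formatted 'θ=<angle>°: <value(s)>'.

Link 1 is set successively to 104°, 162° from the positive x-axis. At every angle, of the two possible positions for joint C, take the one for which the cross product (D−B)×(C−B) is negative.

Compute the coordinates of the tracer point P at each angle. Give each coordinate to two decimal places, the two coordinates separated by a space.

A=(0,0), D=(4.00,0)
θ=104°: B = A + 1.00·(cos104°, sin104°) = (-0.2419, 0.9703)
θ=104°: |BD| = 4.3515
θ=104°: circle(B,9.00) ∩ circle(D,5.00): a=8.6103, h=2.6196
θ=104°:   candidates: C₊=(8.7357,1.6040) cross=11.399; C₋=(7.5675,-3.5033) cross=-11.399
θ=104°:   branch - wants cross < 0 → take C=(7.5675,-3.5033) (cross=-11.399)
θ=104°: ex = (C−B)/|BC| = (0.8677,-0.4971); ey = (0.4971,0.8677)
θ=104°: P = B + 3.06·ex + -1.08·ey = (1.8765,-1.4878)
θ=162°: B = A + 1.00·(cos162°, sin162°) = (-0.9511, 0.3090)
θ=162°: |BD| = 4.9607
θ=162°: circle(B,9.00) ∩ circle(D,5.00): a=8.1247, h=3.8716
θ=162°:   candidates: C₊=(7.3991,3.6669) cross=19.206; C₋=(6.9167,-4.0611) cross=-19.206
θ=162°:   branch - wants cross < 0 → take C=(6.9167,-4.0611) (cross=-19.206)
θ=162°: ex = (C−B)/|BC| = (0.8742,-0.4856); ey = (0.4856,0.8742)
θ=162°: P = B + 3.06·ex + -1.08·ey = (1.1996,-2.1210)

θ=104°: 1.88 -1.49
θ=162°: 1.20 -2.12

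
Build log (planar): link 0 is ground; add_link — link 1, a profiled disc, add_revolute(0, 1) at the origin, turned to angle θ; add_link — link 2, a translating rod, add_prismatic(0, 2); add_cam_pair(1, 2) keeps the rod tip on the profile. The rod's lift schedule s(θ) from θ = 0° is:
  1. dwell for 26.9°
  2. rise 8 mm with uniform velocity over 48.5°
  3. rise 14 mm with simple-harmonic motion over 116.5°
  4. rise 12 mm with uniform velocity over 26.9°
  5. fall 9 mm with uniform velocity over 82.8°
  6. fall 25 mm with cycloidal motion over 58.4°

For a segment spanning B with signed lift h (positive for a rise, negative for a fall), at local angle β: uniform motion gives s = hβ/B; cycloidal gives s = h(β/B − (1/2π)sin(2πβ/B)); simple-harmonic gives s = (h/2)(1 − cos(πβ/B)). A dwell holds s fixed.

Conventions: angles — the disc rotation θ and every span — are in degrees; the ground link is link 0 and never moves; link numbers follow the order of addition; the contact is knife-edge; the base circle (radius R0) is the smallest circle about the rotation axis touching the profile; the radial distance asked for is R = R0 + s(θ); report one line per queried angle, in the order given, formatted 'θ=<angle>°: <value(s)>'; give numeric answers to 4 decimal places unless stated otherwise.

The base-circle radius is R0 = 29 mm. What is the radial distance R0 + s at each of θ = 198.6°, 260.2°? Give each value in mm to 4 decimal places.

seg 1 [0°–26.9°] dwell: s stays 0.0000
seg 2 [26.9°–75.4°] uniform, h=8: full span → s += 8 → s = 8.0000
seg 3 [75.4°–191.9°] simple-harmonic, h=14: full span → s += 14 → s = 22.0000
seg 4 [191.9°–218.8°] uniform, h=12: θ=198.6° here. β=6.7, B=26.9. 12·6.7/26.9 = 2.9888 → s = 24.9888
seg 4 [191.9°–218.8°] uniform, h=12: full span → s += 12 → s = 34.0000
seg 5 [218.8°–301.6°] uniform, h=-9: θ=260.2° here. β=41.4, B=82.8. -9·41.4/82.8 = -4.5000 → s = 29.5000
θ=198.6°: R = R0 + s = 29 + 24.9888 = 53.9888
θ=260.2°: R = R0 + s = 29 + 29.5000 = 58.5000

θ=198.6°: 53.9888
θ=260.2°: 58.5000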